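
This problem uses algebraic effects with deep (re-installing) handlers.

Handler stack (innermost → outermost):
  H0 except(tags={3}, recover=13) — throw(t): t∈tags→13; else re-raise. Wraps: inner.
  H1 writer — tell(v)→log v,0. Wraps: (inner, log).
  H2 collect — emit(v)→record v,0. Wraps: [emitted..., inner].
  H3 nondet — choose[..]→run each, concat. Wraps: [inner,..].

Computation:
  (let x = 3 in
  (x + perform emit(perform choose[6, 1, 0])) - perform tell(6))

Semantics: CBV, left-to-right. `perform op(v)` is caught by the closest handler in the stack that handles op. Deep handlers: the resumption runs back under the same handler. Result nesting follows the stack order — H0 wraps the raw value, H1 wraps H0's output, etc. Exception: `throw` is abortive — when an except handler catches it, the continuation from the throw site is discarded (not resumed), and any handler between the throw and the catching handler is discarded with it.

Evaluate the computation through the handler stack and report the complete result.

Answer: [[6, (3, (6))], [1, (3, (6))], [0, (3, (6))]]

Evaluation trace:
choose[6, 1, 0] @ H3
  branch[0] choose=6:
    emit(6) @ H2 ⇒ out+=6
    tell(6) @ H1 ⇒ log+=6
    H0 returns 3
    H1 returns (3, (6))
    H2 returns [6, (3, (6))]
    H3 returns [[6, (3, (6))]]
  branch[1] choose=1:
    emit(1) @ H2 ⇒ out+=1
    tell(6) @ H1 ⇒ log+=6
    H0 returns 3
    H1 returns (3, (6))
    H2 returns [1, (3, (6))]
    H3 returns [[1, (3, (6))]]
  branch[2] choose=0:
    emit(0) @ H2 ⇒ out+=0
    tell(6) @ H1 ⇒ log+=6
    H0 returns 3
    H1 returns (3, (6))
    H2 returns [0, (3, (6))]
    H3 returns [[0, (3, (6))]]
= [[6, (3, (6))], [1, (3, (6))], [0, (3, (6))]]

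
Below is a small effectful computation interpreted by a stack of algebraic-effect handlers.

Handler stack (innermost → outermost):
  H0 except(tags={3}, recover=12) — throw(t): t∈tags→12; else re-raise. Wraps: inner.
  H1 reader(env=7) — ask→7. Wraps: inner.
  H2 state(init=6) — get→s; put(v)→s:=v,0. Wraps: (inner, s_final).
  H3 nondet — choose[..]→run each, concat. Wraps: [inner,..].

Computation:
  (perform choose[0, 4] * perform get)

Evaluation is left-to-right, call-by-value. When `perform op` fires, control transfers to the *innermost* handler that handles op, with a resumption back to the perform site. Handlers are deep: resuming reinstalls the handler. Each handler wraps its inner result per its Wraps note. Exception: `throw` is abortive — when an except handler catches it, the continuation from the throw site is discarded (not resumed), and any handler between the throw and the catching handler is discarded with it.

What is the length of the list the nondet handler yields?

Step-by-step:
choose[0, 4] @ H3
  branch[0] choose=0:
    get @ H2 ⇒ 6
    H0 returns 0
    H1 returns 0
    H2 returns (0, 6)
    H3 returns [(0, 6)]
  branch[1] choose=4:
    get @ H2 ⇒ 6
    H0 returns 24
    H1 returns 24
    H2 returns (24, 6)
    H3 returns [(24, 6)]
= [(0, 6), (24, 6)]

Answer: 2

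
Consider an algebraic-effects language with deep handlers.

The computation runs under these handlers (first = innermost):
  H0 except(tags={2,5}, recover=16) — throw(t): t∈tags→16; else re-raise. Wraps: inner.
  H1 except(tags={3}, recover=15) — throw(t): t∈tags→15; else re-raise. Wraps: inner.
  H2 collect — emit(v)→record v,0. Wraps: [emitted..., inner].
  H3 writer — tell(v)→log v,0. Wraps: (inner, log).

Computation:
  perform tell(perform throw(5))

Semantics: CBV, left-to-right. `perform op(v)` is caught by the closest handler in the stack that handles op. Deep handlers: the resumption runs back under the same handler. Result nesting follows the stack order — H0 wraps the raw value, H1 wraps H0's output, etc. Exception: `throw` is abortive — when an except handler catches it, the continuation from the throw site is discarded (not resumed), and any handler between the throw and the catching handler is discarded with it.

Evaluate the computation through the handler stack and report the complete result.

Answer: ([16], ())

Evaluation trace:
throw(5) @ H0 caught ⇒ 16
H1 returns 16
H2 returns [16]
H3 returns ([16], ())
= ([16], ())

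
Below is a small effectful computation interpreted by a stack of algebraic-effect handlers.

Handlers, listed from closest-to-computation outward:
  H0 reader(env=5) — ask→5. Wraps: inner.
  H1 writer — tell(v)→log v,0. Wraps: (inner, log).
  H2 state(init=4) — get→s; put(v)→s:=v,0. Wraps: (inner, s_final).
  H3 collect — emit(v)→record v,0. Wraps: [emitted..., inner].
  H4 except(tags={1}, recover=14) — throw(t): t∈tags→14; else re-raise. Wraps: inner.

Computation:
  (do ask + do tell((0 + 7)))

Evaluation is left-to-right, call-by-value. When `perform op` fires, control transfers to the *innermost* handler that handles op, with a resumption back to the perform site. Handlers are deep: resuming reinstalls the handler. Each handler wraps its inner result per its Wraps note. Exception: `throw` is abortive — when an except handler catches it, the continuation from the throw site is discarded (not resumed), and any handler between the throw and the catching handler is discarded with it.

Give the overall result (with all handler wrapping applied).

Answer: [((5, (7)), 4)]

Step-by-step:
ask @ H0 ⇒ 5
tell(7) @ H1 ⇒ log+=7
H0 returns 5
H1 returns (5, (7))
H2 returns ((5, (7)), 4)
H3 returns [((5, (7)), 4)]
H4 returns [((5, (7)), 4)]
= [((5, (7)), 4)]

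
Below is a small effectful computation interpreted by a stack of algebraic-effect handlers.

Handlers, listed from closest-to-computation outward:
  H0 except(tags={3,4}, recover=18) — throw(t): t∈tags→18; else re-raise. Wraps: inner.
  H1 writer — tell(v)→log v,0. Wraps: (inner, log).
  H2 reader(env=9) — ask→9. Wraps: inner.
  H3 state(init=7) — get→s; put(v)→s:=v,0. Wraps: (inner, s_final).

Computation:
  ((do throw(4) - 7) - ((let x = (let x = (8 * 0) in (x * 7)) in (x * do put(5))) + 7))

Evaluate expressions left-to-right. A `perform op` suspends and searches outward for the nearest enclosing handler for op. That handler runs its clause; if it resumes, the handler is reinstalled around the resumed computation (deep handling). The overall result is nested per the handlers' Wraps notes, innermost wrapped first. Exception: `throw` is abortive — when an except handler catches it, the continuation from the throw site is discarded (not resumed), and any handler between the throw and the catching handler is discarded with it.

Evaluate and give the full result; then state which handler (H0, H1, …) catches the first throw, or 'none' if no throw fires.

Answer: ((18, ()), 7) ; first throw caught by: H0

Step-by-step:
throw(4) @ H0 caught ⇒ 18
H1 returns (18, ())
H2 returns (18, ())
H3 returns ((18, ()), 7)
= ((18, ()), 7)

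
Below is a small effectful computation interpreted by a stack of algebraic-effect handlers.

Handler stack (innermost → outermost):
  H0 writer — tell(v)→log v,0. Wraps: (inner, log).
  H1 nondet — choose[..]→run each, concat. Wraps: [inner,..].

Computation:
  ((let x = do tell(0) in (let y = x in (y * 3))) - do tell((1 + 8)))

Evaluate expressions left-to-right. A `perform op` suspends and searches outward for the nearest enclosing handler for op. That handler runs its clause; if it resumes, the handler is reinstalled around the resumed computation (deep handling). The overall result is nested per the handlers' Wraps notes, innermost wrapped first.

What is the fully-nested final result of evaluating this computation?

Answer: [(0, (0, 9))]

Working:
tell(0) @ H0 ⇒ log+=0
tell(9) @ H0 ⇒ log+=9
H0 returns (0, (0, 9))
H1 returns [(0, (0, 9))]
= [(0, (0, 9))]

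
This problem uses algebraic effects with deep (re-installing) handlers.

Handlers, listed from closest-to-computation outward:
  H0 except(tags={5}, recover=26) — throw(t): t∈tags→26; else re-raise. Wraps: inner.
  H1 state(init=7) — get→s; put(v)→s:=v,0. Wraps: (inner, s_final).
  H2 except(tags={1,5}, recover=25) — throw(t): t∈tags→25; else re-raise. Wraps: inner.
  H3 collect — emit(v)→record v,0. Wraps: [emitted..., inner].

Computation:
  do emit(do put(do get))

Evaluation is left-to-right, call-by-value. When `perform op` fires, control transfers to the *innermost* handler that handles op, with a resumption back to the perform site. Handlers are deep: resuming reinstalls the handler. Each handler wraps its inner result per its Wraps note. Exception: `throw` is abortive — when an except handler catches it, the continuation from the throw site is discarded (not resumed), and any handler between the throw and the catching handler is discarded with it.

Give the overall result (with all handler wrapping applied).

Answer: [0, (0, 7)]

Step-by-step:
get @ H1 ⇒ 7
put(7) @ H1 ⇒ s:=7
emit(0) @ H3 ⇒ out+=0
H0 returns 0
H1 returns (0, 7)
H2 returns (0, 7)
H3 returns [0, (0, 7)]
= [0, (0, 7)]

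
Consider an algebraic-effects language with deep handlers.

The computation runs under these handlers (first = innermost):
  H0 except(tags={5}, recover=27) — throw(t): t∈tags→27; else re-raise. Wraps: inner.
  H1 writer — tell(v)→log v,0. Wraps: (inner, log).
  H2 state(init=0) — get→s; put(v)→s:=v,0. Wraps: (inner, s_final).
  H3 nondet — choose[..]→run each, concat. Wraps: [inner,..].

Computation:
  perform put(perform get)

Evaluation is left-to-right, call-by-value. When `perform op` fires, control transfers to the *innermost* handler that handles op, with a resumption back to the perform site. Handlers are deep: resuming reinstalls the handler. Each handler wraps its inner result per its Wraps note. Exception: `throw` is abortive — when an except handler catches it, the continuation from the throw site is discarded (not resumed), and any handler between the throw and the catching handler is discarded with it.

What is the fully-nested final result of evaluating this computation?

Working:
get @ H2 ⇒ 0
put(0) @ H2 ⇒ s:=0
H0 returns 0
H1 returns (0, ())
H2 returns ((0, ()), 0)
H3 returns [((0, ()), 0)]
= [((0, ()), 0)]

Answer: [((0, ()), 0)]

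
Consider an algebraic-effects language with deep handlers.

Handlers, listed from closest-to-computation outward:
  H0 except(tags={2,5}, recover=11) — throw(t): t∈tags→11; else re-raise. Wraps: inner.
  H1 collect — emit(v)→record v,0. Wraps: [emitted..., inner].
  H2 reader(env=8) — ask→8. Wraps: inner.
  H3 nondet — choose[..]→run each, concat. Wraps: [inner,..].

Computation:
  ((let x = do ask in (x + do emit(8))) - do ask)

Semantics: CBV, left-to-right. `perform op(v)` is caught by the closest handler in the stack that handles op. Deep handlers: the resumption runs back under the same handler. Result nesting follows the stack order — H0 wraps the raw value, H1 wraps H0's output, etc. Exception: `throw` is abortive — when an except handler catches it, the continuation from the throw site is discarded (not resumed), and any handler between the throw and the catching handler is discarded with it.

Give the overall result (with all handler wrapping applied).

Answer: [[8, 0]]

Working:
ask @ H2 ⇒ 8
emit(8) @ H1 ⇒ out+=8
ask @ H2 ⇒ 8
H0 returns 0
H1 returns [8, 0]
H2 returns [8, 0]
H3 returns [[8, 0]]
= [[8, 0]]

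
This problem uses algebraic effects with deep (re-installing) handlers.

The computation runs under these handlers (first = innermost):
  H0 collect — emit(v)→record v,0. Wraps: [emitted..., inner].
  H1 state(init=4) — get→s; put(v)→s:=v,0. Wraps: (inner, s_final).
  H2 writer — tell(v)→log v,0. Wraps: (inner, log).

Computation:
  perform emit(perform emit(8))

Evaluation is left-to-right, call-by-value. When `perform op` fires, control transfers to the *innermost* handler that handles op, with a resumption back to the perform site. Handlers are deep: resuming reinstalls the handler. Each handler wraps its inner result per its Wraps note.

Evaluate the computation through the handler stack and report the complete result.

Step-by-step:
emit(8) @ H0 ⇒ out+=8
emit(0) @ H0 ⇒ out+=0
H0 returns [8, 0, 0]
H1 returns ([8, 0, 0], 4)
H2 returns (([8, 0, 0], 4), ())
= (([8, 0, 0], 4), ())

Answer: (([8, 0, 0], 4), ())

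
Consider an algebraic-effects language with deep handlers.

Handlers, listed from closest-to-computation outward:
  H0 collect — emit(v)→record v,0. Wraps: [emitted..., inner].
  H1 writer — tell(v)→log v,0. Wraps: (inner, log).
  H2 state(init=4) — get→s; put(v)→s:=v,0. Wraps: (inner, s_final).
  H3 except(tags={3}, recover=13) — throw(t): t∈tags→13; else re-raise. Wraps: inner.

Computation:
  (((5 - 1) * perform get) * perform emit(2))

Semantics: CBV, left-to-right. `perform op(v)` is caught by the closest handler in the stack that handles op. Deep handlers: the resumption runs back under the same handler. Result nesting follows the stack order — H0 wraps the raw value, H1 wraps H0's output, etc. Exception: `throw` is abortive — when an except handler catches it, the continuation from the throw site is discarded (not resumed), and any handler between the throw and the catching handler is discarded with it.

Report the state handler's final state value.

Answer: 4

Working:
get @ H2 ⇒ 4
emit(2) @ H0 ⇒ out+=2
H0 returns [2, 0]
H1 returns ([2, 0], ())
H2 returns (([2, 0], ()), 4)
H3 returns (([2, 0], ()), 4)
= (([2, 0], ()), 4)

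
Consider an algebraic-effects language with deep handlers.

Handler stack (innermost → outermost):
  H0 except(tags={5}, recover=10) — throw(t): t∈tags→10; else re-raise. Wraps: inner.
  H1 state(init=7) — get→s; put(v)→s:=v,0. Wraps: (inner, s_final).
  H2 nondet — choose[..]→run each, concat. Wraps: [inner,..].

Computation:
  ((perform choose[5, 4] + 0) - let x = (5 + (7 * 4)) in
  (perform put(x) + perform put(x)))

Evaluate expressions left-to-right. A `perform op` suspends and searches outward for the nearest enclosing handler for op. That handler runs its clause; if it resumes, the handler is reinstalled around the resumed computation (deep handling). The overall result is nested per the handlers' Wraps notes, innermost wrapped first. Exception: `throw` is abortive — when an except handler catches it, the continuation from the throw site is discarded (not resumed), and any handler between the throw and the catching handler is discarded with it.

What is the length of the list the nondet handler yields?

Working:
choose[5, 4] @ H2
  branch[0] choose=5:
    put(33) @ H1 ⇒ s:=33
    put(33) @ H1 ⇒ s:=33
    H0 returns 5
    H1 returns (5, 33)
    H2 returns [(5, 33)]
  branch[1] choose=4:
    put(33) @ H1 ⇒ s:=33
    put(33) @ H1 ⇒ s:=33
    H0 returns 4
    H1 returns (4, 33)
    H2 returns [(4, 33)]
= [(5, 33), (4, 33)]

Answer: 2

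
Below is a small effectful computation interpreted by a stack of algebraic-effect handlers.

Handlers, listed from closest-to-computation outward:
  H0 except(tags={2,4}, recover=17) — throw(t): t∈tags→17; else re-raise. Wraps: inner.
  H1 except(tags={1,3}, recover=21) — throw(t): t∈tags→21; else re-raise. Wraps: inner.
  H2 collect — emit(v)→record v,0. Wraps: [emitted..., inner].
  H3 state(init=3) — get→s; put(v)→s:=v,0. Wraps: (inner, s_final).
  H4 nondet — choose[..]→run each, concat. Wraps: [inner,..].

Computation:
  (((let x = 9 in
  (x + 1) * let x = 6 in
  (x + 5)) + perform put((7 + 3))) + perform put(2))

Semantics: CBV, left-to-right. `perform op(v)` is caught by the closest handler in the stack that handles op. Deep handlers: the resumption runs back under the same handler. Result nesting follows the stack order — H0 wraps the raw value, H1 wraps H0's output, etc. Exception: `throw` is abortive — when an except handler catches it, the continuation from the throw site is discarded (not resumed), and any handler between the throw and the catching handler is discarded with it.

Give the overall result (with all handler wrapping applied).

Answer: [([110], 2)]

Working:
put(10) @ H3 ⇒ s:=10
put(2) @ H3 ⇒ s:=2
H0 returns 110
H1 returns 110
H2 returns [110]
H3 returns ([110], 2)
H4 returns [([110], 2)]
= [([110], 2)]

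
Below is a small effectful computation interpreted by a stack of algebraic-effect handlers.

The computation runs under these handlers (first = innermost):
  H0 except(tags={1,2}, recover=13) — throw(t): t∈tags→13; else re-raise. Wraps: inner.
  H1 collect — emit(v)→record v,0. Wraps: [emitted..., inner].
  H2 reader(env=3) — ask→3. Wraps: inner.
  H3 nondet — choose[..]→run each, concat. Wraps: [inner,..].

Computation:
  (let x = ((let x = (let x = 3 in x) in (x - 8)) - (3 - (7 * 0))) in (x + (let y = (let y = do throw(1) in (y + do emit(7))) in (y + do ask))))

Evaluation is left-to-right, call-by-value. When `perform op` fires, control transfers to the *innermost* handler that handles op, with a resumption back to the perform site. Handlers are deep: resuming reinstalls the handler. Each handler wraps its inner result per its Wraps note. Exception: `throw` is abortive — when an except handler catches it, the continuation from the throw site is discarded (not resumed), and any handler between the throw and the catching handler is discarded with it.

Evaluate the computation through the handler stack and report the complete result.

Answer: [[13]]

Step-by-step:
throw(1) @ H0 caught ⇒ 13
H1 returns [13]
H2 returns [13]
H3 returns [[13]]
= [[13]]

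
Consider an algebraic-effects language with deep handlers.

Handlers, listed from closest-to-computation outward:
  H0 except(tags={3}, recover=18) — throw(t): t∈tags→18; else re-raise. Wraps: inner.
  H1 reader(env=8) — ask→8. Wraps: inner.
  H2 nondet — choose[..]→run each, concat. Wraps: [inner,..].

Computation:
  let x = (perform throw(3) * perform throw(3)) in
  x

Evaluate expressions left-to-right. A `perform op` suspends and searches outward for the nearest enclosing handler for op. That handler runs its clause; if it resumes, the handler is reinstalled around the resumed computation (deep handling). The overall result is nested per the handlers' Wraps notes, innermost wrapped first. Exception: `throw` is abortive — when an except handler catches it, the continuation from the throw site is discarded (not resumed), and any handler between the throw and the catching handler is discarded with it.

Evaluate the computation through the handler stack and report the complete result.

Answer: [18]

Evaluation trace:
throw(3) @ H0 caught ⇒ 18
H1 returns 18
H2 returns [18]
= [18]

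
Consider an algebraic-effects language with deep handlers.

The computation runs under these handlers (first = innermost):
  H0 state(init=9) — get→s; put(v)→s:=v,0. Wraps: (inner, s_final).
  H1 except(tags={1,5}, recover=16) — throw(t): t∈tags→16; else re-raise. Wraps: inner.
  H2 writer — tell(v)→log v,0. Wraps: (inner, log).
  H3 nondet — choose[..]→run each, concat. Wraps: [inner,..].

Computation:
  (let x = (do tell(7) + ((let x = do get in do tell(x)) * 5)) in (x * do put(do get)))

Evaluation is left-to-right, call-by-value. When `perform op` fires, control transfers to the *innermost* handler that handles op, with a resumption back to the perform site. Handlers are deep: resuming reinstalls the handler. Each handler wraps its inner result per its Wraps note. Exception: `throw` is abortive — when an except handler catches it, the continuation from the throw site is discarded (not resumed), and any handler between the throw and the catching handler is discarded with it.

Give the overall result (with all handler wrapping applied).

Step-by-step:
tell(7) @ H2 ⇒ log+=7
get @ H0 ⇒ 9
tell(9) @ H2 ⇒ log+=9
get @ H0 ⇒ 9
put(9) @ H0 ⇒ s:=9
H0 returns (0, 9)
H1 returns (0, 9)
H2 returns ((0, 9), (7, 9))
H3 returns [((0, 9), (7, 9))]
= [((0, 9), (7, 9))]

Answer: [((0, 9), (7, 9))]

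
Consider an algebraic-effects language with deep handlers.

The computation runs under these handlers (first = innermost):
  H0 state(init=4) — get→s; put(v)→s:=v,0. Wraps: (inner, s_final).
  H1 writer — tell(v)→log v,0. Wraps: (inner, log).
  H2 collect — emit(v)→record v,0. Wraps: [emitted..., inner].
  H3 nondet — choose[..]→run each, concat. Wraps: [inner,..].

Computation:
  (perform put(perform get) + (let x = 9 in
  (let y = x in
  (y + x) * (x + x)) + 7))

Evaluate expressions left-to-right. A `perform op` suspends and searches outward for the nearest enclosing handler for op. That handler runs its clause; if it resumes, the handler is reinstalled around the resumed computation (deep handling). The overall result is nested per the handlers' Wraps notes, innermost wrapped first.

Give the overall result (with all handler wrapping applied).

Answer: [[((331, 4), ())]]

Working:
get @ H0 ⇒ 4
put(4) @ H0 ⇒ s:=4
H0 returns (331, 4)
H1 returns ((331, 4), ())
H2 returns [((331, 4), ())]
H3 returns [[((331, 4), ())]]
= [[((331, 4), ())]]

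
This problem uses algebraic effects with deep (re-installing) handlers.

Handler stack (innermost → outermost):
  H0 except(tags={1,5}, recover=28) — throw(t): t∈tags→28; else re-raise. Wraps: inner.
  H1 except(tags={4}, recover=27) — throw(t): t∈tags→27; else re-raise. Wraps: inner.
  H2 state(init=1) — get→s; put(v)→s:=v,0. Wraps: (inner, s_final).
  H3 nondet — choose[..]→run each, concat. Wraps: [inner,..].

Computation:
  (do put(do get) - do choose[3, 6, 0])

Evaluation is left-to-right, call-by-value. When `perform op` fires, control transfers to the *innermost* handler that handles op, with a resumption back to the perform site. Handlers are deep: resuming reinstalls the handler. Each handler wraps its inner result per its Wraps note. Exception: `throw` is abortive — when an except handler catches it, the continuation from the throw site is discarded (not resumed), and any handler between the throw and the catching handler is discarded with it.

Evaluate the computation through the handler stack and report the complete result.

Evaluation trace:
get @ H2 ⇒ 1
put(1) @ H2 ⇒ s:=1
choose[3, 6, 0] @ H3
  branch[0] choose=3:
    H0 returns -3
    H1 returns -3
    H2 returns (-3, 1)
    H3 returns [(-3, 1)]
  branch[1] choose=6:
    H0 returns -6
    H1 returns -6
    H2 returns (-6, 1)
    H3 returns [(-6, 1)]
  branch[2] choose=0:
    H0 returns 0
    H1 returns 0
    H2 returns (0, 1)
    H3 returns [(0, 1)]
= [(-3, 1), (-6, 1), (0, 1)]

Answer: [(-3, 1), (-6, 1), (0, 1)]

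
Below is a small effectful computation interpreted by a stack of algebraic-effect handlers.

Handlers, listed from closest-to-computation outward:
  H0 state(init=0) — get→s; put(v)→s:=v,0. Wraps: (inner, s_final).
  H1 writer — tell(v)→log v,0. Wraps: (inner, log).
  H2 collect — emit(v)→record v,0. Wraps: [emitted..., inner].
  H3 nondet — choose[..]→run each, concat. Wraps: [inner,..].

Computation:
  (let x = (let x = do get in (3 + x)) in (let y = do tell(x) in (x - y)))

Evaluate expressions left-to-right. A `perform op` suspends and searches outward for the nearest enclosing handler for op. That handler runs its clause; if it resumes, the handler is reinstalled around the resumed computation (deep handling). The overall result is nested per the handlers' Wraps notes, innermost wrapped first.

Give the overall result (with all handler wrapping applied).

Answer: [[((3, 0), (3))]]

Step-by-step:
get @ H0 ⇒ 0
tell(3) @ H1 ⇒ log+=3
H0 returns (3, 0)
H1 returns ((3, 0), (3))
H2 returns [((3, 0), (3))]
H3 returns [[((3, 0), (3))]]
= [[((3, 0), (3))]]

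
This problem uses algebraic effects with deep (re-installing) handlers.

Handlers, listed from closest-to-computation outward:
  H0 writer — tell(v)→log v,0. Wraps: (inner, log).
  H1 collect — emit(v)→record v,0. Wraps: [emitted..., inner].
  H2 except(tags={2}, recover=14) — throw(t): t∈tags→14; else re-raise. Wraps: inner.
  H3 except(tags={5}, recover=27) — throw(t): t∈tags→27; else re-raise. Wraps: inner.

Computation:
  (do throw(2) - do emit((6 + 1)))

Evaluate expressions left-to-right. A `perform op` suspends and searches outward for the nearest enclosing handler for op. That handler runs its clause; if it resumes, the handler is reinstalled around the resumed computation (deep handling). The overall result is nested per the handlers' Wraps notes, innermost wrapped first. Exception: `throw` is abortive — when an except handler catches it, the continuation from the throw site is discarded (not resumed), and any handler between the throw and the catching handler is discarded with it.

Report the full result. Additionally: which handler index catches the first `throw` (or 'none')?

Answer: 14 ; first throw caught by: H2

Evaluation trace:
throw(2) @ H2 caught ⇒ 14
H3 returns 14
= 14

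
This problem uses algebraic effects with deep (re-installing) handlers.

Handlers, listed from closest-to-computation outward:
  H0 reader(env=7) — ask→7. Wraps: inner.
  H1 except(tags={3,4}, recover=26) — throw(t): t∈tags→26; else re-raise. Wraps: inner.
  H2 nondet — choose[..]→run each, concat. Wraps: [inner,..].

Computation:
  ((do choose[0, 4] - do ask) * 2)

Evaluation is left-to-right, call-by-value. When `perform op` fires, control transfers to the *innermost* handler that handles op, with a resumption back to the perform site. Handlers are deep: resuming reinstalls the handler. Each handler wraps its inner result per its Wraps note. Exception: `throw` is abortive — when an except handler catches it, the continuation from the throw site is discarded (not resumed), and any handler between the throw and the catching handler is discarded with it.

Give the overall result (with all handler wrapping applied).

Working:
choose[0, 4] @ H2
  branch[0] choose=0:
    ask @ H0 ⇒ 7
    H0 returns -14
    H1 returns -14
    H2 returns [-14]
  branch[1] choose=4:
    ask @ H0 ⇒ 7
    H0 returns -6
    H1 returns -6
    H2 returns [-6]
= [-14, -6]

Answer: [-14, -6]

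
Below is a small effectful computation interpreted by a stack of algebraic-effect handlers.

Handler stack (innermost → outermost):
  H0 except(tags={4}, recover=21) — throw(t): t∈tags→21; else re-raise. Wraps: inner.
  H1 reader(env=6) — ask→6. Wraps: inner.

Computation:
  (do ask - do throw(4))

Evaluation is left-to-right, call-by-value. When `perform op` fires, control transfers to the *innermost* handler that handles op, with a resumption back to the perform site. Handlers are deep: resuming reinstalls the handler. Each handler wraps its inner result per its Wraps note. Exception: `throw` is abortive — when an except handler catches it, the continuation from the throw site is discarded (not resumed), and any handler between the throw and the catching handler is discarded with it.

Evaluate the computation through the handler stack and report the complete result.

Step-by-step:
ask @ H1 ⇒ 6
throw(4) @ H0 caught ⇒ 21
H1 returns 21
= 21

Answer: 21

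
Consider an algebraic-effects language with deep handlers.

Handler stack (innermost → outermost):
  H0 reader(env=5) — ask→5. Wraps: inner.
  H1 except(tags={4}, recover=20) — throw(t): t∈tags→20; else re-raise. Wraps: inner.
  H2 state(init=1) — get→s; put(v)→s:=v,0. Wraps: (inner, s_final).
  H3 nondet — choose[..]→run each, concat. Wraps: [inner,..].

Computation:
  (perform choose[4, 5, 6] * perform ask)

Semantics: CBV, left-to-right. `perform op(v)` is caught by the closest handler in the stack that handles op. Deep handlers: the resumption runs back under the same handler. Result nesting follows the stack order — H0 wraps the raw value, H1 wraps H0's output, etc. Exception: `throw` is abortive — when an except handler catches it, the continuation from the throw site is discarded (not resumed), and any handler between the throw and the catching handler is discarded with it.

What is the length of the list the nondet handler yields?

Answer: 3

Working:
choose[4, 5, 6] @ H3
  branch[0] choose=4:
    ask @ H0 ⇒ 5
    H0 returns 20
    H1 returns 20
    H2 returns (20, 1)
    H3 returns [(20, 1)]
  branch[1] choose=5:
    ask @ H0 ⇒ 5
    H0 returns 25
    H1 returns 25
    H2 returns (25, 1)
    H3 returns [(25, 1)]
  branch[2] choose=6:
    ask @ H0 ⇒ 5
    H0 returns 30
    H1 returns 30
    H2 returns (30, 1)
    H3 returns [(30, 1)]
= [(20, 1), (25, 1), (30, 1)]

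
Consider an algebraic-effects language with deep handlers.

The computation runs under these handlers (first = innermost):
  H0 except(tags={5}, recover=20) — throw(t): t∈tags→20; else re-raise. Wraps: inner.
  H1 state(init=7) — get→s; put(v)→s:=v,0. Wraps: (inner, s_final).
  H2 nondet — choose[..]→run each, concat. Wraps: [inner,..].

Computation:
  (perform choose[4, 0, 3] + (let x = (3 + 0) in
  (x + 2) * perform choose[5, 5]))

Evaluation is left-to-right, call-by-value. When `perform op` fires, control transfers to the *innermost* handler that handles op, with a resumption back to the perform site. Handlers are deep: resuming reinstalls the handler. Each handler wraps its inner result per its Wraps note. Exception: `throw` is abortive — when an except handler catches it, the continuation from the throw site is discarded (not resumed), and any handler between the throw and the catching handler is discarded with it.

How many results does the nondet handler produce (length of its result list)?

Answer: 6

Evaluation trace:
choose[4, 0, 3] @ H2
  branch[0] choose=4:
    choose[5, 5] @ H2
      branch[0] choose=5:
        H0 returns 29
        H1 returns (29, 7)
        H2 returns [(29, 7)]
      branch[1] choose=5:
        H0 returns 29
        H1 returns (29, 7)
        H2 returns [(29, 7)]
  branch[1] choose=0:
    choose[5, 5] @ H2
      branch[0] choose=5:
        H0 returns 25
        H1 returns (25, 7)
        H2 returns [(25, 7)]
      branch[1] choose=5:
        H0 returns 25
        H1 returns (25, 7)
        H2 returns [(25, 7)]
  branch[2] choose=3:
    choose[5, 5] @ H2
      branch[0] choose=5:
        H0 returns 28
        H1 returns (28, 7)
        H2 returns [(28, 7)]
      branch[1] choose=5:
        H0 returns 28
        H1 returns (28, 7)
        H2 returns [(28, 7)]
= [(29, 7), (29, 7), (25, 7), (25, 7), (28, 7), (28, 7)]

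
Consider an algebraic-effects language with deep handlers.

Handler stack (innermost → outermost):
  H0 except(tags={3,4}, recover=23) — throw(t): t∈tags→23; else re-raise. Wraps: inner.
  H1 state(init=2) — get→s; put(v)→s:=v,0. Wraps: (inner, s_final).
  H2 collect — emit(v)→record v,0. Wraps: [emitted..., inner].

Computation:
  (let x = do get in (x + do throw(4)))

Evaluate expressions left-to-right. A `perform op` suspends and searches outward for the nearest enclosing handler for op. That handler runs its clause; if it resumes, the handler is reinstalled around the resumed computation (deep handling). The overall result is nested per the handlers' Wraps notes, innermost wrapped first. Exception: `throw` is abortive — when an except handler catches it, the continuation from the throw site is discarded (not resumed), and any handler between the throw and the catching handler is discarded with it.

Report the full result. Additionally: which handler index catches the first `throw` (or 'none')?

Answer: [(23, 2)] ; first throw caught by: H0

Evaluation trace:
get @ H1 ⇒ 2
throw(4) @ H0 caught ⇒ 23
H1 returns (23, 2)
H2 returns [(23, 2)]
= [(23, 2)]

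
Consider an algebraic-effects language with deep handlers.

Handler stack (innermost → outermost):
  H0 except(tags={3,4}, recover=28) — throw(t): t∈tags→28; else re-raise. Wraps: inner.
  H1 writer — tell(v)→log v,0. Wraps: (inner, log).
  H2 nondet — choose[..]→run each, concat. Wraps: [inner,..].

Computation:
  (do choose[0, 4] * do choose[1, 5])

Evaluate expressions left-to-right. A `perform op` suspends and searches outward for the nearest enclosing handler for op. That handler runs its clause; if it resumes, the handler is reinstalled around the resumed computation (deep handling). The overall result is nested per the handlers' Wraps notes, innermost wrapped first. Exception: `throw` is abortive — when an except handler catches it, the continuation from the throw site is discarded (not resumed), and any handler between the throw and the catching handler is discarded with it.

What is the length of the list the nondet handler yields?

Answer: 4

Working:
choose[0, 4] @ H2
  branch[0] choose=0:
    choose[1, 5] @ H2
      branch[0] choose=1:
        H0 returns 0
        H1 returns (0, ())
        H2 returns [(0, ())]
      branch[1] choose=5:
        H0 returns 0
        H1 returns (0, ())
        H2 returns [(0, ())]
  branch[1] choose=4:
    choose[1, 5] @ H2
      branch[0] choose=1:
        H0 returns 4
        H1 returns (4, ())
        H2 returns [(4, ())]
      branch[1] choose=5:
        H0 returns 20
        H1 returns (20, ())
        H2 returns [(20, ())]
= [(0, ()), (0, ()), (4, ()), (20, ())]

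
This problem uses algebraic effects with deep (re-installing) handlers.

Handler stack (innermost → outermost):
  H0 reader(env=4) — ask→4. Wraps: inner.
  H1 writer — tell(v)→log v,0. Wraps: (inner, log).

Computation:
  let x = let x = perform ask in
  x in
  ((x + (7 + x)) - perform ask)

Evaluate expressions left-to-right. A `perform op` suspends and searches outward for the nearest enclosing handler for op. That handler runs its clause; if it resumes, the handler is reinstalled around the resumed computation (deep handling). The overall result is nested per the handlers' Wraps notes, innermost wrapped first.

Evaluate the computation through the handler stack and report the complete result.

Answer: (11, ())

Step-by-step:
ask @ H0 ⇒ 4
ask @ H0 ⇒ 4
H0 returns 11
H1 returns (11, ())
= (11, ())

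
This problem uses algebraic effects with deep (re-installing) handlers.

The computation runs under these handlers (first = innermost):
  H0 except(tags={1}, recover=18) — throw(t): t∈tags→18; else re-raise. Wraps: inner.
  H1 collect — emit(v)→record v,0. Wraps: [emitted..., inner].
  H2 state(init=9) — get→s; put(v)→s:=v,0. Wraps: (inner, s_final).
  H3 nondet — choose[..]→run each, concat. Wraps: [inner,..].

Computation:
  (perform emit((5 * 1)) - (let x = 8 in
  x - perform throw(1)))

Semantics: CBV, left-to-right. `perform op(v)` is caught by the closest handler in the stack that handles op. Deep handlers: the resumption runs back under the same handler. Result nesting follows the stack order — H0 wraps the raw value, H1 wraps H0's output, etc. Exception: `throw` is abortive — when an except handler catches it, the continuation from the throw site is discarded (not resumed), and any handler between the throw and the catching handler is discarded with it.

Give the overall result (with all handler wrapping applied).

Working:
emit(5) @ H1 ⇒ out+=5
throw(1) @ H0 caught ⇒ 18
H1 returns [5, 18]
H2 returns ([5, 18], 9)
H3 returns [([5, 18], 9)]
= [([5, 18], 9)]

Answer: [([5, 18], 9)]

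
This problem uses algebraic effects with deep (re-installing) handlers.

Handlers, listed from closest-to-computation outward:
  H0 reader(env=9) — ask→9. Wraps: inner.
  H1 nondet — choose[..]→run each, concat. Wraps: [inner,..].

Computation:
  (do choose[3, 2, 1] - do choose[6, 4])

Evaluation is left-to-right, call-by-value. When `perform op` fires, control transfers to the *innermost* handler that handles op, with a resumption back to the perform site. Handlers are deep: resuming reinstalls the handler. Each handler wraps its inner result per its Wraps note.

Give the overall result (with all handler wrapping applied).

Answer: [-3, -1, -4, -2, -5, -3]

Working:
choose[3, 2, 1] @ H1
  branch[0] choose=3:
    choose[6, 4] @ H1
      branch[0] choose=6:
        H0 returns -3
        H1 returns [-3]
      branch[1] choose=4:
        H0 returns -1
        H1 returns [-1]
  branch[1] choose=2:
    choose[6, 4] @ H1
      branch[0] choose=6:
        H0 returns -4
        H1 returns [-4]
      branch[1] choose=4:
        H0 returns -2
        H1 returns [-2]
  branch[2] choose=1:
    choose[6, 4] @ H1
      branch[0] choose=6:
        H0 returns -5
        H1 returns [-5]
      branch[1] choose=4:
        H0 returns -3
        H1 returns [-3]
= [-3, -1, -4, -2, -5, -3]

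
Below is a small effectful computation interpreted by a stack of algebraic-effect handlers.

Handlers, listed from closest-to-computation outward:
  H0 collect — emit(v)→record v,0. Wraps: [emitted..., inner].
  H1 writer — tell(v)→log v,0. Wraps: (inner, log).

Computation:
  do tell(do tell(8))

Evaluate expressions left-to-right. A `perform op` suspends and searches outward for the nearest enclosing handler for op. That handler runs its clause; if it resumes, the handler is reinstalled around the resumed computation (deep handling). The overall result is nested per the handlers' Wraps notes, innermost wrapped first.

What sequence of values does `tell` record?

Answer: (8, 0)

Step-by-step:
tell(8) @ H1 ⇒ log+=8
tell(0) @ H1 ⇒ log+=0
H0 returns [0]
H1 returns ([0], (8, 0))
= ([0], (8, 0))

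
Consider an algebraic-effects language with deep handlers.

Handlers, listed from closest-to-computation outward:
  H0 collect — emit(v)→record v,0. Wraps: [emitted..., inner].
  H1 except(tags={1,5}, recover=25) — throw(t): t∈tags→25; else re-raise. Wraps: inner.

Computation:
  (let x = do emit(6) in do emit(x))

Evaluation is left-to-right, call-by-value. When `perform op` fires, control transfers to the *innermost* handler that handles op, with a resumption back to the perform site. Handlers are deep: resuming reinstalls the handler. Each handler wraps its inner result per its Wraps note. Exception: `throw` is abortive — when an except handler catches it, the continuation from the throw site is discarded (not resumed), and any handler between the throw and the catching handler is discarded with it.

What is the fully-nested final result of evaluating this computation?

Answer: [6, 0, 0]

Working:
emit(6) @ H0 ⇒ out+=6
emit(0) @ H0 ⇒ out+=0
H0 returns [6, 0, 0]
H1 returns [6, 0, 0]
= [6, 0, 0]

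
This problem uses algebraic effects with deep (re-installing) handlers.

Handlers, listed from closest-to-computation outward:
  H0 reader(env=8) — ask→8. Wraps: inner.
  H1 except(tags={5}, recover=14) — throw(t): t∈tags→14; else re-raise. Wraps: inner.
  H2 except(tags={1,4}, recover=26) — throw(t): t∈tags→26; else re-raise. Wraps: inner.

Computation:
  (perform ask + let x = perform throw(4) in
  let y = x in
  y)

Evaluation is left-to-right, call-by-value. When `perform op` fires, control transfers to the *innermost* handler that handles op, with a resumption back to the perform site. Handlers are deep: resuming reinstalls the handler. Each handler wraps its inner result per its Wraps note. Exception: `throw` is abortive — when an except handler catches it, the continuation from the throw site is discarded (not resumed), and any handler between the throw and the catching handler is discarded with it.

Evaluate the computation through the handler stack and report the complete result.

Answer: 26

Evaluation trace:
ask @ H0 ⇒ 8
throw(4) @ H1 re-raised
throw(4) @ H2 caught ⇒ 26
= 26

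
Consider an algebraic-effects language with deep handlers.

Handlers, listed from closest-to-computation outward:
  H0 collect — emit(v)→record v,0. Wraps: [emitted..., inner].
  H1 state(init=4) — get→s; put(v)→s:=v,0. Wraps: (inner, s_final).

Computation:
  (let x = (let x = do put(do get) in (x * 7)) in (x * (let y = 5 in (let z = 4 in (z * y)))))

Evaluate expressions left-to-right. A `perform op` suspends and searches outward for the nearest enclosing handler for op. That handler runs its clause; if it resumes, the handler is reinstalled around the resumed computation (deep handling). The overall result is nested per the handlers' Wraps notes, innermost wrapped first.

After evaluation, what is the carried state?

Answer: 4

Working:
get @ H1 ⇒ 4
put(4) @ H1 ⇒ s:=4
H0 returns [0]
H1 returns ([0], 4)
= ([0], 4)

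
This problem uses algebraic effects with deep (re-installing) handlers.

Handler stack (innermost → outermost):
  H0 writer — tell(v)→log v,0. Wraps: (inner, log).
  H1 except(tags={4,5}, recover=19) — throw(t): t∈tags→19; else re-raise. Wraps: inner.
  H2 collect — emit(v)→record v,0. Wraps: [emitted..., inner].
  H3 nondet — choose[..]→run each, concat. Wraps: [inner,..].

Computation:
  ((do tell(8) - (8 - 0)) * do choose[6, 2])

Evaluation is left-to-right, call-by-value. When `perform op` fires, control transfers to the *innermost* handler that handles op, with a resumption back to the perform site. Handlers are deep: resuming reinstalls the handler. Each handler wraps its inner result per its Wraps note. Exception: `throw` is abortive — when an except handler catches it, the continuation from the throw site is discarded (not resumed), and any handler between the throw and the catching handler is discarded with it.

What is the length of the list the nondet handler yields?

Answer: 2

Step-by-step:
tell(8) @ H0 ⇒ log+=8
choose[6, 2] @ H3
  branch[0] choose=6:
    H0 returns (-48, (8))
    H1 returns (-48, (8))
    H2 returns [(-48, (8))]
    H3 returns [[(-48, (8))]]
  branch[1] choose=2:
    H0 returns (-16, (8))
    H1 returns (-16, (8))
    H2 returns [(-16, (8))]
    H3 returns [[(-16, (8))]]
= [[(-48, (8))], [(-16, (8))]]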